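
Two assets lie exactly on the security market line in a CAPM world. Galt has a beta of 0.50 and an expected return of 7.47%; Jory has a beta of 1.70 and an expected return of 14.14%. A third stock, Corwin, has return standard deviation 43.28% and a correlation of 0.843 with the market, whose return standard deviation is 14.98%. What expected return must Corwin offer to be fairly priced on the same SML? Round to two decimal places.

18.23%

MRP = (14.14% − 7.47%) / (1.70 − 0.50) = 5.5583%
R_f = 7.47% − 0.50 × 5.5583% = 4.6909%
β_Corwin = ρ·σ_i/σ_m = 0.843 × 43.28 / 14.98 = 2.4356
E(R_Corwin) = R_f + β × MRP = 4.6909% + 2.4356 × 5.5583% = 18.23%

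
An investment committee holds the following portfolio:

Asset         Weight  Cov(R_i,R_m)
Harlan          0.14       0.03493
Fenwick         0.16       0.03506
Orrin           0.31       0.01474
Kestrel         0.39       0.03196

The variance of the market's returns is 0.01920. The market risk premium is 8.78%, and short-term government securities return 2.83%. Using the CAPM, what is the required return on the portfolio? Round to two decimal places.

β_Harlan = 0.03493 / 0.01920 = 1.8193
β_Fenwick = 0.03506 / 0.01920 = 1.8260
β_Orrin = 0.01474 / 0.01920 = 0.7677
β_Kestrel = 0.03196 / 0.01920 = 1.6646
β_P = Σ w_i β_i = 0.14×1.8193 + 0.16×1.8260 + 0.31×0.7677 + 0.39×1.6646 = 1.4340
E(R_P) = R_f + β_P × MRP = 2.83% + 1.4340 × 8.78% = 15.42%

15.42%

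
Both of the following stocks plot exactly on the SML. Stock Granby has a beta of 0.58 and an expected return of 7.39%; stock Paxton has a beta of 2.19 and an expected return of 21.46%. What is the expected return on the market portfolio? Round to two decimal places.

11.06%

Both satisfy E(R) = R_f + β·MRP, so the slope of the SML is
MRP = (21.46% − 7.39%) / (2.19 − 0.58) = 14.07% / 1.61 = 8.7391%
R_f = E(R_Granby) − β_Granby·MRP = 7.39% − 0.58 × 8.7391% = 2.3213%
E(R_m) = R_f + MRP = 2.3213% + 8.7391% = 11.06%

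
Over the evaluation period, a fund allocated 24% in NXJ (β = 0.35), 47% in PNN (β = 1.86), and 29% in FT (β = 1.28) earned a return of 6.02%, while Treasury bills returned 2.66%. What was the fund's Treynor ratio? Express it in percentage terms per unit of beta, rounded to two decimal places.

2.53%

β_P = 0.24×0.35 + 0.47×1.86 + 0.29×1.28 = 1.3294
Treynor = (R_P − R_f) / β_P = (6.02% − 2.66%) / 1.3294 = 3.36% / 1.3294 = 2.53%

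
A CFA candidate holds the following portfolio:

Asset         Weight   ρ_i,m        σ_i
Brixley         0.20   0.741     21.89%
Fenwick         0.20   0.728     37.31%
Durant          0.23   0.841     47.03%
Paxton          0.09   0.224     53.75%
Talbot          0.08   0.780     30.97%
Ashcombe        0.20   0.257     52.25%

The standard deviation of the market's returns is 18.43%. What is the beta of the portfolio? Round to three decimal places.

1.274

β_Brixley = 0.741 × 21.89% / 18.43% = 0.8801
β_Fenwick = 0.728 × 37.31% / 18.43% = 1.4738
β_Durant = 0.841 × 47.03% / 18.43% = 2.1461
β_Paxton = 0.224 × 53.75% / 18.43% = 0.6533
β_Talbot = 0.780 × 30.97% / 18.43% = 1.3107
β_Ashcombe = 0.257 × 52.25% / 18.43% = 0.7286
β_P = Σ w_i β_i = 0.20×0.8801 + 0.20×1.4738 + 0.23×2.1461 + 0.09×0.6533 + 0.08×1.3107 + 0.20×0.7286 = 1.2738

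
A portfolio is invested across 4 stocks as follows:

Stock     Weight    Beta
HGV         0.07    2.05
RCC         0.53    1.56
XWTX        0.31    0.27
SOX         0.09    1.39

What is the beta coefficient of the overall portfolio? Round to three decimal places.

β_P = Σ w_i β_i = 0.07×2.05 + 0.53×1.56 + 0.31×0.27 + 0.09×1.39 = 1.1791

1.179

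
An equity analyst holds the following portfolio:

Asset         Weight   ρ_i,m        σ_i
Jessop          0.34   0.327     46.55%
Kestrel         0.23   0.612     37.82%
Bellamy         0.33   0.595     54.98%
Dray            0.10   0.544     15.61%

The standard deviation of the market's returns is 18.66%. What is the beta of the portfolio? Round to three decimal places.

β_Jessop = 0.327 × 46.55% / 18.66% = 0.8157
β_Kestrel = 0.612 × 37.82% / 18.66% = 1.2404
β_Bellamy = 0.595 × 54.98% / 18.66% = 1.7531
β_Dray = 0.544 × 15.61% / 18.66% = 0.4551
β_P = Σ w_i β_i = 0.34×0.8157 + 0.23×1.2404 + 0.33×1.7531 + 0.10×0.4551 = 1.1867

1.187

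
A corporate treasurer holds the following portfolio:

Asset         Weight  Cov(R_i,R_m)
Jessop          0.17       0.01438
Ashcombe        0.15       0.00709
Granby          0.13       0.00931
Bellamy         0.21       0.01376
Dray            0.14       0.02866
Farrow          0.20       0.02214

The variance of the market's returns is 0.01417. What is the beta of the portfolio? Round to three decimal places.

β_Jessop = 0.01438 / 0.01417 = 1.0148
β_Ashcombe = 0.00709 / 0.01417 = 0.5004
β_Granby = 0.00931 / 0.01417 = 0.6570
β_Bellamy = 0.01376 / 0.01417 = 0.9711
β_Dray = 0.02866 / 0.01417 = 2.0226
β_Farrow = 0.02214 / 0.01417 = 1.5625
β_P = Σ w_i β_i = 0.17×1.0148 + 0.15×0.5004 + 0.13×0.6570 + 0.21×0.9711 + 0.14×2.0226 + 0.20×1.5625 = 1.1326

1.133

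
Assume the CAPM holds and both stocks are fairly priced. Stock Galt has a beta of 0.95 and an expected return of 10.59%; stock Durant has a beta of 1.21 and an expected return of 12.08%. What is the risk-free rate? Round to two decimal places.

5.15%

Both satisfy E(R) = R_f + β·MRP, so the slope of the SML is
MRP = (12.08% − 10.59%) / (1.21 − 0.95) = 1.49% / 0.26 = 5.7308%
R_f = E(R_Galt) − β_Galt·MRP = 10.59% − 0.95 × 5.7308% = 5.1457%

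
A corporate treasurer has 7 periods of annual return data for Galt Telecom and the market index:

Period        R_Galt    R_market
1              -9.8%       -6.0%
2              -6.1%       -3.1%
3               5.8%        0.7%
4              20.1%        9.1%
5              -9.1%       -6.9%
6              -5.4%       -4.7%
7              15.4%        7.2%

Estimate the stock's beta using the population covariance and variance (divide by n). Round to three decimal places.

1.889

Mean R_i = (-9.8 − 6.1 + 5.8 + 20.1 − 9.1 − 5.4 + 15.4) / 7 = 1.5571%
Mean R_m = (-6.0 − 3.1 + 0.7 + 9.1 − 6.9 − 4.7 + 7.2) / 7 = -0.5286%
Σ(R_i − R̄_i)(R_m − R̄_m) = 469.4914  ⇒  Cov = 469.4914 / 7 = 67.0702
Σ(R_m − R̄_m)² = 248.4943  ⇒  Var(R_m) = 248.4943 / 7 = 35.4992
β = Cov / Var(R_m) = 67.0702 / 35.4992 = 1.8893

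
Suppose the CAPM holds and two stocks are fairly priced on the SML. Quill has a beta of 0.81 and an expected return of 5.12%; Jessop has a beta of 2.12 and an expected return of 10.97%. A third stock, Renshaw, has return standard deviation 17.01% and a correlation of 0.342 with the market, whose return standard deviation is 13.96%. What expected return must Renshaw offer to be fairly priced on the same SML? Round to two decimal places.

MRP = (10.97% − 5.12%) / (2.12 − 0.81) = 4.4656%
R_f = 5.12% − 0.81 × 4.4656% = 1.5029%
β_Renshaw = ρ·σ_i/σ_m = 0.342 × 17.01 / 13.96 = 0.4167
E(R_Renshaw) = R_f + β × MRP = 1.5029% + 0.4167 × 4.4656% = 3.36%

3.36%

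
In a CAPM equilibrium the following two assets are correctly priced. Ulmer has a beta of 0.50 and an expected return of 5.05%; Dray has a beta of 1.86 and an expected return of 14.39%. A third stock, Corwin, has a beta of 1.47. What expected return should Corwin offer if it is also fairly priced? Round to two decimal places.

MRP (SML slope) = (14.39% − 5.05%) / (1.86 − 0.50) = 9.34% / 1.36 = 6.8676%
R_f (intercept) = 5.05% − 0.50 × 6.8676% = 1.6162%
E(R_Corwin) = R_f + β × MRP = 1.6162% + 1.47 × 6.8676% = 11.71%

11.71%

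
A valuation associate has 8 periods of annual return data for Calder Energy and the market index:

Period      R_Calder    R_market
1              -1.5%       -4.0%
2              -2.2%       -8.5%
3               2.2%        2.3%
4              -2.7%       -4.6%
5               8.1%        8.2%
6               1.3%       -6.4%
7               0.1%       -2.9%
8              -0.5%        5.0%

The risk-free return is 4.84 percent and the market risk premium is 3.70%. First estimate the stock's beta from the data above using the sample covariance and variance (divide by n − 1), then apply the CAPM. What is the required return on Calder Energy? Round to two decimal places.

Mean R_i = (-1.5 − 2.2 + 2.2 − 2.7 + 8.1 + 1.3 + 0.1 − 0.5) / 8 = 0.6000%
Mean R_m = (-4.0 − 8.5 + 2.3 − 4.6 + 8.2 − 6.4 − 2.9 + 5.0) / 8 = -1.3625%
Σ(R_i − R̄_i)(R_m − R̄_m) = 104.0300  ⇒  Cov = 104.0300 / 7 = 14.8614
Σ(R_m − R̄_m)² = 241.4588  ⇒  Var(R_m) = 241.4588 / 7 = 34.4941
β = Cov / Var(R_m) = 14.8614 / 34.4941 = 0.4308
E(R) = R_f + β × MRP = 4.84% + 0.4308 × 3.70% = 6.43%

6.43%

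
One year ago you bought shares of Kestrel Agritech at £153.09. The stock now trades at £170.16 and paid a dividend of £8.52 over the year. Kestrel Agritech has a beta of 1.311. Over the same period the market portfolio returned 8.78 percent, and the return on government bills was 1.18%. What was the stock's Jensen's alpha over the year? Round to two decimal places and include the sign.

Realised HPR = (P1 + D1 − P0) / P0 = (170.16 + 8.52 − 153.09) / 153.09 = 25.59 / 153.09 = 16.7157%
MRP = 8.78% − 1.18% = 7.60%
CAPM required = R_f + β·MRP = 1.18% + 1.311 × 7.60% = 11.14360%
α = realised − required = 16.7157% − 11.14360% = +5.57%

+5.57%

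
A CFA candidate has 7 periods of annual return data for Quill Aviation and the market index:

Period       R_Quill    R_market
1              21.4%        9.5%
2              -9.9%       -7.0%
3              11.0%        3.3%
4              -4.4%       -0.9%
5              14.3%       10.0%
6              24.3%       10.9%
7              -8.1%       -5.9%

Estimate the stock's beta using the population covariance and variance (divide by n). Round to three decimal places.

Mean R_i = (21.4 − 9.9 + 11.0 − 4.4 + 14.3 + 24.3 − 8.1) / 7 = 6.9429%
Mean R_m = (9.5 − 7.0 + 3.3 − 0.9 + 10.0 + 10.9 − 5.9) / 7 = 2.8429%
Σ(R_i − R̄_i)(R_m − R̄_m) = 630.3571  ⇒  Cov = 630.3571 / 7 = 90.0510
Σ(R_m − R̄_m)² = 347.9971  ⇒  Var(R_m) = 347.9971 / 7 = 49.7139
β = Cov / Var(R_m) = 90.0510 / 49.7139 = 1.8114

1.811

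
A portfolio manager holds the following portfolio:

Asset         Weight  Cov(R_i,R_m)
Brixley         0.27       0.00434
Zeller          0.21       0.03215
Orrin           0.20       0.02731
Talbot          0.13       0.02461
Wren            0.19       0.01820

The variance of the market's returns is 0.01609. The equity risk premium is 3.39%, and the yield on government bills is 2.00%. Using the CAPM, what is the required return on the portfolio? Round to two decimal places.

β_Brixley = 0.00434 / 0.01609 = 0.2697
β_Zeller = 0.03215 / 0.01609 = 1.9981
β_Orrin = 0.02731 / 0.01609 = 1.6973
β_Talbot = 0.02461 / 0.01609 = 1.5295
β_Wren = 0.01820 / 0.01609 = 1.1311
β_P = Σ w_i β_i = 0.27×0.2697 + 0.21×1.9981 + 0.20×1.6973 + 0.13×1.5295 + 0.19×1.1311 = 1.2456
E(R_P) = R_f + β_P × MRP = 2.00% + 1.2456 × 3.39% = 6.22%

6.22%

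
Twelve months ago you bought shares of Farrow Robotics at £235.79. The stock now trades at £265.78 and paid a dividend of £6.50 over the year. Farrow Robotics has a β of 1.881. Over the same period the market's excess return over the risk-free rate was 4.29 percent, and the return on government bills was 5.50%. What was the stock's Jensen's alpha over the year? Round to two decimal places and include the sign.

+1.91%

Realised HPR = (P1 + D1 − P0) / P0 = (265.78 + 6.50 − 235.79) / 235.79 = 36.49 / 235.79 = 15.4756%
CAPM required = R_f + β·MRP = 5.50% + 1.881 × 4.29% = 13.56949%
α = realised − required = 15.4756% − 13.56949% = +1.91%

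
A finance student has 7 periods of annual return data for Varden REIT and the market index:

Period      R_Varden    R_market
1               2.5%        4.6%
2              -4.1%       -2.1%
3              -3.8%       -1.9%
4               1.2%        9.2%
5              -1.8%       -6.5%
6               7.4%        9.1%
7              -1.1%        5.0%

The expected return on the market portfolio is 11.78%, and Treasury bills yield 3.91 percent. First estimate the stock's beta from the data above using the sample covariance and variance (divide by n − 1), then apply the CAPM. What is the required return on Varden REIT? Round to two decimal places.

Mean R_i = (2.5 − 4.1 − 3.8 + 1.2 − 1.8 + 7.4 − 1.1) / 7 = 0.0429%
Mean R_m = (4.6 − 2.1 − 1.9 + 9.2 − 6.5 + 9.1 + 5.0) / 7 = 2.4857%
Σ(R_i − R̄_i)(R_m − R̄_m) = 111.1643  ⇒  Cov = 111.1643 / 6 = 18.5274
Σ(R_m − R̄_m)² = 220.6286  ⇒  Var(R_m) = 220.6286 / 6 = 36.7714
β = Cov / Var(R_m) = 18.5274 / 36.7714 = 0.5039
MRP = 11.78% − 3.91% = 7.87%
E(R) = R_f + β × MRP = 3.91% + 0.5039 × 7.87% = 7.88%

7.88%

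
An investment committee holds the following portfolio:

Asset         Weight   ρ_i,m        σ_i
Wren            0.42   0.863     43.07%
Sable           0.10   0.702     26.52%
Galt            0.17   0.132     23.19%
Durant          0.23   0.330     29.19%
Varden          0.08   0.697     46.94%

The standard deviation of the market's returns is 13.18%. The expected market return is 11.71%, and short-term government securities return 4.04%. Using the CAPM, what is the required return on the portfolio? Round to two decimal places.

17.32%

β_Wren = 0.863 × 43.07% / 13.18% = 2.8201
β_Sable = 0.702 × 26.52% / 13.18% = 1.4125
β_Galt = 0.132 × 23.19% / 13.18% = 0.2323
β_Durant = 0.330 × 29.19% / 13.18% = 0.7309
β_Varden = 0.697 × 46.94% / 13.18% = 2.4823
β_P = Σ w_i β_i = 0.42×2.8201 + 0.10×1.4125 + 0.17×0.2323 + 0.23×0.7309 + 0.08×2.4823 = 1.7319
MRP = 11.71% − 4.04% = 7.67%
E(R_P) = R_f + β_P × MRP = 4.04% + 1.7319 × 7.67% = 17.32%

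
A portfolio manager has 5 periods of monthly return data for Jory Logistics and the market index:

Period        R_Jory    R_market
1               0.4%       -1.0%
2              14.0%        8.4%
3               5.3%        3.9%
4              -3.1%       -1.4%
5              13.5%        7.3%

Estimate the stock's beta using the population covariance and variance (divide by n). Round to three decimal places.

Mean R_i = (0.4 + 14.0 + 5.3 − 3.1 + 13.5) / 5 = 6.0200%
Mean R_m = (-1.0 + 8.4 + 3.9 − 1.4 + 7.3) / 5 = 3.4400%
Σ(R_i − R̄_i)(R_m − R̄_m) = 137.2160  ⇒  Cov = 137.2160 / 5 = 27.4432
Σ(R_m − R̄_m)² = 82.8520  ⇒  Var(R_m) = 82.8520 / 5 = 16.5704
β = Cov / Var(R_m) = 27.4432 / 16.5704 = 1.6562

1.656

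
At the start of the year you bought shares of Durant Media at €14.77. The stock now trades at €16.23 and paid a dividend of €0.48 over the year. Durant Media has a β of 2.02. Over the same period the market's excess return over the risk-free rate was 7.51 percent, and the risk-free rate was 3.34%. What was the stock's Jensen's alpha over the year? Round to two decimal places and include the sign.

Realised HPR = (P1 + D1 − P0) / P0 = (16.23 + 0.48 − 14.77) / 14.77 = 1.94 / 14.77 = 13.1347%
CAPM required = R_f + β·MRP = 3.34% + 2.02 × 7.51% = 18.5102%
α = realised − required = 13.1347% − 18.5102% = -5.38%

-5.38%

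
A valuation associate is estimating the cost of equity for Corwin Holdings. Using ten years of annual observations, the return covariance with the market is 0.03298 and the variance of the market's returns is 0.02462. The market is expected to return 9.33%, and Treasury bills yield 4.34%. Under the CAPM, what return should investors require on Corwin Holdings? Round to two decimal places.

11.02%

β = Cov(R_i, R_m) / Var(R_m) = 0.03298 / 0.02462 = 1.3396
MRP = 9.33% − 4.34% = 4.99%
E(R) = R_f + β × MRP = 4.34% + 1.3396 × 4.99% = 11.02%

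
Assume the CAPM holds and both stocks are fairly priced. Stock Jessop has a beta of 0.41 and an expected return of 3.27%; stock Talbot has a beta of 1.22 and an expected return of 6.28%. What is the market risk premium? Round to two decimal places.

3.72%

Both satisfy E(R) = R_f + β·MRP, so the slope of the SML is
MRP = (6.28% − 3.27%) / (1.22 − 0.41) = 3.01% / 0.81 = 3.7160%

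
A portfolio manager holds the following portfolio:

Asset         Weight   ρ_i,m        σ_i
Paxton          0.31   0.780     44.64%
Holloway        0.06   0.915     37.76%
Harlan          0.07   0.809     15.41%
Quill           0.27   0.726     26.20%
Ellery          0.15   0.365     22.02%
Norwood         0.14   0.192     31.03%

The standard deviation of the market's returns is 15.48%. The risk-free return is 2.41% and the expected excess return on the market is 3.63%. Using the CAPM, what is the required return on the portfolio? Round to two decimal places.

β_Paxton = 0.780 × 44.64% / 15.48% = 2.2493
β_Holloway = 0.915 × 37.76% / 15.48% = 2.2319
β_Harlan = 0.809 × 15.41% / 15.48% = 0.8053
β_Quill = 0.726 × 26.20% / 15.48% = 1.2288
β_Ellery = 0.365 × 22.02% / 15.48% = 0.5192
β_Norwood = 0.192 × 31.03% / 15.48% = 0.3849
β_P = Σ w_i β_i = 0.31×2.2493 + 0.06×2.2319 + 0.07×0.8053 + 0.27×1.2288 + 0.15×0.5192 + 0.14×0.3849 = 1.3511
E(R_P) = R_f + β_P × MRP = 2.41% + 1.3511 × 3.63% = 7.31%

7.31%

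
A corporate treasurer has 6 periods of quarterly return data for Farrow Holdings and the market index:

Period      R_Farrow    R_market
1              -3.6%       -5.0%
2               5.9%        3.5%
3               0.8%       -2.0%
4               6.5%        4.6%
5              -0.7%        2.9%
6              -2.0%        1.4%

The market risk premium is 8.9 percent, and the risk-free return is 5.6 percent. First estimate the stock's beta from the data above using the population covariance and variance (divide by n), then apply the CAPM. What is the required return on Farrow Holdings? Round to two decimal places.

Mean R_i = (-3.6 + 5.9 + 0.8 + 6.5 − 0.7 − 2.0) / 6 = 1.1500%
Mean R_m = (-5.0 + 3.5 − 2.0 + 4.6 + 2.9 + 1.4) / 6 = 0.9000%
Σ(R_i − R̄_i)(R_m − R̄_m) = 55.9100  ⇒  Cov = 55.9100 / 6 = 9.3183
Σ(R_m − R̄_m)² = 67.9200  ⇒  Var(R_m) = 67.9200 / 6 = 11.3200
β = Cov / Var(R_m) = 9.3183 / 11.3200 = 0.8232
E(R) = R_f + β × MRP = 5.6% + 0.8232 × 8.9% = 12.93%

12.93%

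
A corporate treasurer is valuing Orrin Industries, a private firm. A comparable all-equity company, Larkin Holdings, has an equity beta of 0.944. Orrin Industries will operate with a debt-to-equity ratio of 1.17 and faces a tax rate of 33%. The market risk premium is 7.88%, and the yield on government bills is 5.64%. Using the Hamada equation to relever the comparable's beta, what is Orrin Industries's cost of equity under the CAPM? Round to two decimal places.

β_L = β_U × [1 + (1 − t)(D/E)] = 0.944 × [1 + (1 − 0.33) × 1.17]
    = 0.944 × [1 + 0.67 × 1.17] = 0.944 × 1.7839 = 1.6840
E(R) = R_f + β_L × MRP = 5.64% + 1.6840 × 7.88% = 18.91%

18.91%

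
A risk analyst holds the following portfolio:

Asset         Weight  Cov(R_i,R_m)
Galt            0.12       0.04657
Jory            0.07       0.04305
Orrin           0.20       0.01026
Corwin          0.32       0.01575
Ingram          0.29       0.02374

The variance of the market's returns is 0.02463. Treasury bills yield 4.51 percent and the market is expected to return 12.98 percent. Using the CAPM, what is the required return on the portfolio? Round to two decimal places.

12.27%

β_Galt = 0.04657 / 0.02463 = 1.8908
β_Jory = 0.04305 / 0.02463 = 1.7479
β_Orrin = 0.01026 / 0.02463 = 0.4166
β_Corwin = 0.01575 / 0.02463 = 0.6395
β_Ingram = 0.02374 / 0.02463 = 0.9639
β_P = Σ w_i β_i = 0.12×1.8908 + 0.07×1.7479 + 0.20×0.4166 + 0.32×0.6395 + 0.29×0.9639 = 0.9167
MRP = 12.98% − 4.51% = 8.47%
E(R_P) = R_f + β_P × MRP = 4.51% + 0.9167 × 8.47% = 12.27%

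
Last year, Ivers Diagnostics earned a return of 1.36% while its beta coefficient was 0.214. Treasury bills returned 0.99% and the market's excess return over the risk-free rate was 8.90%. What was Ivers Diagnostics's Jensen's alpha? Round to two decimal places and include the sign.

CAPM benchmark = R_f + β(R_m − R_f) = 0.99% + 0.214 × 8.90% = 2.89460%
α = actual − benchmark = 1.36% − 2.89460% = -1.53%

-1.53%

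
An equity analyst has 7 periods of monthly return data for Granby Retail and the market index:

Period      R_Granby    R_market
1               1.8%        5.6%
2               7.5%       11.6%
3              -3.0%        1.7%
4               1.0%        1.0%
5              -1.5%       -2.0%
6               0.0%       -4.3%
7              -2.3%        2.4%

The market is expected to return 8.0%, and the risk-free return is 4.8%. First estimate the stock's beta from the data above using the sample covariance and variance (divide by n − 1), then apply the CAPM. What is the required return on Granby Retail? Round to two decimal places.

Mean R_i = (1.8 + 7.5 − 3.0 + 1.0 − 1.5 + 0.0 − 2.3) / 7 = 0.5000%
Mean R_m = (5.6 + 11.6 + 1.7 + 1.0 − 2.0 − 4.3 + 2.4) / 7 = 2.2857%
Σ(R_i − R̄_i)(R_m − R̄_m) = 82.4600  ⇒  Cov = 82.4600 / 6 = 13.7433
Σ(R_m − R̄_m)² = 161.4886  ⇒  Var(R_m) = 161.4886 / 6 = 26.9148
β = Cov / Var(R_m) = 13.7433 / 26.9148 = 0.5106
MRP = 8.0% − 4.8% = 3.20%
E(R) = R_f + β × MRP = 4.8% + 0.5106 × 3.2% = 6.43%

6.43%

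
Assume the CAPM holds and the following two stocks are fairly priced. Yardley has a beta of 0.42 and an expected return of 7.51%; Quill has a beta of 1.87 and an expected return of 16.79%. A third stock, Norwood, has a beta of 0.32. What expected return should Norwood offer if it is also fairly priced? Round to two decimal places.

MRP (SML slope) = (16.79% − 7.51%) / (1.87 − 0.42) = 9.28% / 1.45 = 6.4000%
R_f (intercept) = 7.51% − 0.42 × 6.4000% = 4.8220%
E(R_Norwood) = R_f + β × MRP = 4.8220% + 0.32 × 6.4000% = 6.87%

6.87%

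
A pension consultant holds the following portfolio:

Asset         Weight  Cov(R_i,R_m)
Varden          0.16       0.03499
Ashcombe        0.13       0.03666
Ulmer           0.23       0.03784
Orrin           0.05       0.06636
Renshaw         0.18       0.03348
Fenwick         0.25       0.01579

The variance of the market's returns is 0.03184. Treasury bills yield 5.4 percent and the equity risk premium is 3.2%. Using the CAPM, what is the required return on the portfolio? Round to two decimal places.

β_Varden = 0.03499 / 0.03184 = 1.0989
β_Ashcombe = 0.03666 / 0.03184 = 1.1514
β_Ulmer = 0.03784 / 0.03184 = 1.1884
β_Orrin = 0.06636 / 0.03184 = 2.0842
β_Renshaw = 0.03348 / 0.03184 = 1.0515
β_Fenwick = 0.01579 / 0.03184 = 0.4959
β_P = Σ w_i β_i = 0.16×1.0989 + 0.13×1.1514 + 0.23×1.1884 + 0.05×2.0842 + 0.18×1.0515 + 0.25×0.4959 = 1.0163
E(R_P) = R_f + β_P × MRP = 5.4% + 1.0163 × 3.2% = 8.65%

8.65%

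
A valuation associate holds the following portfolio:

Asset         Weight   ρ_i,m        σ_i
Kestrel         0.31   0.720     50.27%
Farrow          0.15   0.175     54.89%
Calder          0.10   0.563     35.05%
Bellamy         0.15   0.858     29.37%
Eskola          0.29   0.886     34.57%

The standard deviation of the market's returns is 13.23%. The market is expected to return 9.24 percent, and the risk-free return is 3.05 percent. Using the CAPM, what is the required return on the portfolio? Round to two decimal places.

β_Kestrel = 0.720 × 50.27% / 13.23% = 2.7358
β_Farrow = 0.175 × 54.89% / 13.23% = 0.7261
β_Calder = 0.563 × 35.05% / 13.23% = 1.4915
β_Bellamy = 0.858 × 29.37% / 13.23% = 1.9047
β_Eskola = 0.886 × 34.57% / 13.23% = 2.3151
β_P = Σ w_i β_i = 0.31×2.7358 + 0.15×0.7261 + 0.10×1.4915 + 0.15×1.9047 + 0.29×2.3151 = 2.0632
MRP = 9.24% − 3.05% = 6.19%
E(R_P) = R_f + β_P × MRP = 3.05% + 2.0632 × 6.19% = 15.82%

15.82%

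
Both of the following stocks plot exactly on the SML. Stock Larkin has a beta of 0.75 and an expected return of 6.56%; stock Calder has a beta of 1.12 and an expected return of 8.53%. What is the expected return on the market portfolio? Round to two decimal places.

7.89%

Both satisfy E(R) = R_f + β·MRP, so the slope of the SML is
MRP = (8.53% − 6.56%) / (1.12 − 0.75) = 1.97% / 0.37 = 5.3243%
R_f = E(R_Larkin) − β_Larkin·MRP = 6.56% − 0.75 × 5.3243% = 2.5668%
E(R_m) = R_f + MRP = 2.5668% + 5.3243% = 7.89%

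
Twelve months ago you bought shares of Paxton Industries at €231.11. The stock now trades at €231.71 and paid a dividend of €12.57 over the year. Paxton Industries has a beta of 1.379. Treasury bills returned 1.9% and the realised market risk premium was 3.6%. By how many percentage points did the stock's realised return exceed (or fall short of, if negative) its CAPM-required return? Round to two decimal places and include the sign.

-1.17%

Realised HPR = (P1 + D1 − P0) / P0 = (231.71 + 12.57 − 231.11) / 231.11 = 13.17 / 231.11 = 5.6986%
CAPM required = R_f + β·MRP = 1.9% + 1.379 × 3.6% = 6.8644%
α = realised − required = 5.6986% − 6.8644% = -1.17%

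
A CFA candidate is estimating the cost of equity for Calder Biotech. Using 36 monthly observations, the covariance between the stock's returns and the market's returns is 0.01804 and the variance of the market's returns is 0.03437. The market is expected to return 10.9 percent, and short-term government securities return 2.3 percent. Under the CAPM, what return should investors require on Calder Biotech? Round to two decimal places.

β = Cov(R_i, R_m) / Var(R_m) = 0.01804 / 0.03437 = 0.5249
MRP = 10.9% − 2.3% = 8.60%
E(R) = R_f + β × MRP = 2.3% + 0.5249 × 8.6% = 6.81%

6.81%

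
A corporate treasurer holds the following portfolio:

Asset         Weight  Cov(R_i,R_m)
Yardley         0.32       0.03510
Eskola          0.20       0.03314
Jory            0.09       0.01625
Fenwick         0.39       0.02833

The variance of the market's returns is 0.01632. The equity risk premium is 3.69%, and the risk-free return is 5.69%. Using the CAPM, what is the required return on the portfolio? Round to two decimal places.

β_Yardley = 0.03510 / 0.01632 = 2.1507
β_Eskola = 0.03314 / 0.01632 = 2.0306
β_Jory = 0.01625 / 0.01632 = 0.9957
β_Fenwick = 0.02833 / 0.01632 = 1.7359
β_P = Σ w_i β_i = 0.32×2.1507 + 0.20×2.0306 + 0.09×0.9957 + 0.39×1.7359 = 1.8610
E(R_P) = R_f + β_P × MRP = 5.69% + 1.8610 × 3.69% = 12.56%

12.56%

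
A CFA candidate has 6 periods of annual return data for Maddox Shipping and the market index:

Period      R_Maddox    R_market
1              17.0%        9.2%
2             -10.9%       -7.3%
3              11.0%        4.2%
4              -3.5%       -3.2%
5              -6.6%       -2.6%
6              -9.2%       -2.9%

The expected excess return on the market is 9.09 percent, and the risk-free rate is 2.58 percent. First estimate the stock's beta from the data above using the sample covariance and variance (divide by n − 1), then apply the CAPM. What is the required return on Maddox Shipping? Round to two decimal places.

19.57%

Mean R_i = (17.0 − 10.9 + 11.0 − 3.5 − 6.6 − 9.2) / 6 = -0.3667%
Mean R_m = (9.2 − 7.3 + 4.2 − 3.2 − 2.6 − 2.9) / 6 = -0.4333%
Σ(R_i − R̄_i)(R_m − R̄_m) = 336.2567  ⇒  Cov = 336.2567 / 5 = 67.2513
Σ(R_m − R̄_m)² = 179.8533  ⇒  Var(R_m) = 179.8533 / 5 = 35.9707
β = Cov / Var(R_m) = 67.2513 / 35.9707 = 1.8696
E(R) = R_f + β × MRP = 2.58% + 1.8696 × 9.09% = 19.57%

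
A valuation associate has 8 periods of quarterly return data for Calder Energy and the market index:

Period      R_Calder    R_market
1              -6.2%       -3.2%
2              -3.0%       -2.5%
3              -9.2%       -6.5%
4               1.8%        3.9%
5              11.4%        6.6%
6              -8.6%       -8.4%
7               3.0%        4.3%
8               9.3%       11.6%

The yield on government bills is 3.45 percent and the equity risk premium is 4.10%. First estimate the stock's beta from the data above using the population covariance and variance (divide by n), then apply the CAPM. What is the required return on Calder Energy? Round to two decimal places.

Mean R_i = (-6.2 − 3.0 − 9.2 + 1.8 + 11.4 − 8.6 + 3.0 + 9.3) / 8 = -0.1875%
Mean R_m = (-3.2 − 2.5 − 6.5 + 3.9 + 6.6 − 8.4 + 4.3 + 11.6) / 8 = 0.7250%
Σ(R_i − R̄_i)(R_m − R̄_m) = 363.5075  ⇒  Cov = 363.5075 / 8 = 45.4384
Σ(R_m − R̄_m)² = 336.9150  ⇒  Var(R_m) = 336.9150 / 8 = 42.1144
β = Cov / Var(R_m) = 45.4384 / 42.1144 = 1.0789
E(R) = R_f + β × MRP = 3.45% + 1.0789 × 4.10% = 7.87%

7.87%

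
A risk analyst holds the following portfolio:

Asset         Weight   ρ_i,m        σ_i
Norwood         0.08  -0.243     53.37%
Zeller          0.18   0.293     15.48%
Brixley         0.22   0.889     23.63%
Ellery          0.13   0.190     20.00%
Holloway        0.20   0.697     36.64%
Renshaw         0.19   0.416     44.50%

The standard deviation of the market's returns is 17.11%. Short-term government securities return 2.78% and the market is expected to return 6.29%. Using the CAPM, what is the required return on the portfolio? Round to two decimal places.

β_Norwood = -0.243 × 53.37% / 17.11% = -0.7580
β_Zeller = 0.293 × 15.48% / 17.11% = 0.2651
β_Brixley = 0.889 × 23.63% / 17.11% = 1.2278
β_Ellery = 0.190 × 20.00% / 17.11% = 0.2221
β_Holloway = 0.697 × 36.64% / 17.11% = 1.4926
β_Renshaw = 0.416 × 44.50% / 17.11% = 1.0819
β_P = Σ w_i β_i = 0.08×-0.7580 + 0.18×0.2651 + 0.22×1.2278 + 0.13×0.2221 + 0.20×1.4926 + 0.19×1.0819 = 0.7901
MRP = 6.29% − 2.78% = 3.51%
E(R_P) = R_f + β_P × MRP = 2.78% + 0.7901 × 3.51% = 5.55%

5.55%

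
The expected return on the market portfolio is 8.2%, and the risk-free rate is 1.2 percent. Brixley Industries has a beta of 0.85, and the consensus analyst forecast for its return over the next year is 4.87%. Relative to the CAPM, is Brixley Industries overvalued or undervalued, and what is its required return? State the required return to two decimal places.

Overvalued; required return 7.15%

MRP = 8.2% − 1.2% = 7.00%
Required return = R_f + β·MRP = 1.2% + 0.85 × 7.0% = 7.15%
Forecast 4.87% < required 7.15% → the stock plots below the SML → overvalued.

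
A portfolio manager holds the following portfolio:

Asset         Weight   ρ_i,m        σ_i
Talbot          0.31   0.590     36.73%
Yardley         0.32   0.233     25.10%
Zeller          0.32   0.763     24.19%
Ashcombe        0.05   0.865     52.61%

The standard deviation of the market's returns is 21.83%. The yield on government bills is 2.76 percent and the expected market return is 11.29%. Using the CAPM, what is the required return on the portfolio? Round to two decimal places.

9.31%

β_Talbot = 0.590 × 36.73% / 21.83% = 0.9927
β_Yardley = 0.233 × 25.10% / 21.83% = 0.2679
β_Zeller = 0.763 × 24.19% / 21.83% = 0.8455
β_Ashcombe = 0.865 × 52.61% / 21.83% = 2.0846
β_P = Σ w_i β_i = 0.31×0.9927 + 0.32×0.2679 + 0.32×0.8455 + 0.05×2.0846 = 0.7683
MRP = 11.29% − 2.76% = 8.53%
E(R_P) = R_f + β_P × MRP = 2.76% + 0.7683 × 8.53% = 9.31%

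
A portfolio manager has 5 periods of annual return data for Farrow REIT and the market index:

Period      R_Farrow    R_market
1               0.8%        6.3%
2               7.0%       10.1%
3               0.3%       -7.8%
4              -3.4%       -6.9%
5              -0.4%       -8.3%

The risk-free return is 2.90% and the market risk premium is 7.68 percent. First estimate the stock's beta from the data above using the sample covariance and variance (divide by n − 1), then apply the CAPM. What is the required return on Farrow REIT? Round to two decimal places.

Mean R_i = (0.8 + 7.0 + 0.3 − 3.4 − 0.4) / 5 = 0.8600%
Mean R_m = (6.3 + 10.1 − 7.8 − 6.9 − 8.3) / 5 = -1.3200%
Σ(R_i − R̄_i)(R_m − R̄_m) = 105.8560  ⇒  Cov = 105.8560 / 4 = 26.4640
Σ(R_m − R̄_m)² = 310.3280  ⇒  Var(R_m) = 310.3280 / 4 = 77.5820
β = Cov / Var(R_m) = 26.4640 / 77.5820 = 0.3411
E(R) = R_f + β × MRP = 2.90% + 0.3411 × 7.68% = 5.52%

5.52%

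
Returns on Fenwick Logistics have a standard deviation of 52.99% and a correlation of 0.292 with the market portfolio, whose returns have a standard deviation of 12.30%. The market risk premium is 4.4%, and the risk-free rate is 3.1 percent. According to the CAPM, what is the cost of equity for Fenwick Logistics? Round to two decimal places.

8.64%

β = ρ × σ_i / σ_m = 0.292 × 52.99% / 12.30% = 1.2580
E(R) = 3.1% + 1.2580 × 4.4% = 8.64%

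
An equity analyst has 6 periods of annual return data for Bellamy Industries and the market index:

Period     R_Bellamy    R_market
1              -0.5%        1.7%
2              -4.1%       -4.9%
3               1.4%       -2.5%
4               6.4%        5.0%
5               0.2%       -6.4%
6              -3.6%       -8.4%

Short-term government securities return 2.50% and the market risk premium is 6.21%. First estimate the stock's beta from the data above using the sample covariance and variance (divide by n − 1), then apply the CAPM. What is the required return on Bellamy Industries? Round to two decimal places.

Mean R_i = (-0.5 − 4.1 + 1.4 + 6.4 + 0.2 − 3.6) / 6 = -0.0333%
Mean R_m = (1.7 − 4.9 − 2.5 + 5.0 − 6.4 − 8.4) / 6 = -2.5833%
Σ(R_i − R̄_i)(R_m − R̄_m) = 76.1833  ⇒  Cov = 76.1833 / 5 = 15.2367
Σ(R_m − R̄_m)² = 129.6283  ⇒  Var(R_m) = 129.6283 / 5 = 25.9257
β = Cov / Var(R_m) = 15.2367 / 25.9257 = 0.5877
E(R) = R_f + β × MRP = 2.50% + 0.5877 × 6.21% = 6.15%

6.15%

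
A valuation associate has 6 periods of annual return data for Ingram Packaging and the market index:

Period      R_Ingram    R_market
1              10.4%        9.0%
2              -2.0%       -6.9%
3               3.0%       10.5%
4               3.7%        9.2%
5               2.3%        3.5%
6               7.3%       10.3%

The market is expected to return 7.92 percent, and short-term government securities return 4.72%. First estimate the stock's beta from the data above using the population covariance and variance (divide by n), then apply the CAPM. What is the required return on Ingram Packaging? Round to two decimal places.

Mean R_i = (10.4 − 2.0 + 3.0 + 3.7 + 2.3 + 7.3) / 6 = 4.1167%
Mean R_m = (9.0 − 6.9 + 10.5 + 9.2 + 3.5 + 10.3) / 6 = 5.9333%
Σ(R_i − R̄_i)(R_m − R̄_m) = 109.6267  ⇒  Cov = 109.6267 / 6 = 18.2711
Σ(R_m − R̄_m)² = 230.6133  ⇒  Var(R_m) = 230.6133 / 6 = 38.4356
β = Cov / Var(R_m) = 18.2711 / 38.4356 = 0.4754
MRP = 7.92% − 4.72% = 3.20%
E(R) = R_f + β × MRP = 4.72% + 0.4754 × 3.20% = 6.24%

6.24%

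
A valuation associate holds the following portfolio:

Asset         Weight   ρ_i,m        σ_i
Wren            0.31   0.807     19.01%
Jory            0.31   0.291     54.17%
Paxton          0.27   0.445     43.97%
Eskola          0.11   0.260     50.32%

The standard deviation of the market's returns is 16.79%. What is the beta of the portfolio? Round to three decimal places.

0.975

β_Wren = 0.807 × 19.01% / 16.79% = 0.9137
β_Jory = 0.291 × 54.17% / 16.79% = 0.9389
β_Paxton = 0.445 × 43.97% / 16.79% = 1.1654
β_Eskola = 0.260 × 50.32% / 16.79% = 0.7792
β_P = Σ w_i β_i = 0.31×0.9137 + 0.31×0.9389 + 0.27×1.1654 + 0.11×0.7792 = 0.9747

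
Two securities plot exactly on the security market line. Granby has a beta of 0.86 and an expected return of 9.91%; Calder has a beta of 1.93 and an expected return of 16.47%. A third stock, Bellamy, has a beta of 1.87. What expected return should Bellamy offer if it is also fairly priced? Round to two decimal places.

16.10%

MRP (SML slope) = (16.47% − 9.91%) / (1.93 − 0.86) = 6.56% / 1.07 = 6.1308%
R_f (intercept) = 9.91% − 0.86 × 6.1308% = 4.6375%
E(R_Bellamy) = R_f + β × MRP = 4.6375% + 1.87 × 6.1308% = 16.10%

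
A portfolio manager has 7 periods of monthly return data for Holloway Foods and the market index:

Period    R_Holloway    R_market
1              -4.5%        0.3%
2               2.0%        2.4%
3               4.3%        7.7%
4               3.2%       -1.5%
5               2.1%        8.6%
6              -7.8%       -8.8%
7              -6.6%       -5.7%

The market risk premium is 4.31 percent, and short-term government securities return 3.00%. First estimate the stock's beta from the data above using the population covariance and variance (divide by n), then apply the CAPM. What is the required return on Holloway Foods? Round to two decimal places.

5.74%

Mean R_i = (-4.5 + 2.0 + 4.3 + 3.2 + 2.1 − 7.8 − 6.6) / 7 = -1.0429%
Mean R_m = (0.3 + 2.4 + 7.7 − 1.5 + 8.6 − 8.8 − 5.7) / 7 = 0.4286%
Σ(R_i − R̄_i)(R_m − R̄_m) = 159.2086  ⇒  Cov = 159.2086 / 7 = 22.7441
Σ(R_m − R̄_m)² = 249.9943  ⇒  Var(R_m) = 249.9943 / 7 = 35.7135
β = Cov / Var(R_m) = 22.7441 / 35.7135 = 0.6368
E(R) = R_f + β × MRP = 3.00% + 0.6368 × 4.31% = 5.74%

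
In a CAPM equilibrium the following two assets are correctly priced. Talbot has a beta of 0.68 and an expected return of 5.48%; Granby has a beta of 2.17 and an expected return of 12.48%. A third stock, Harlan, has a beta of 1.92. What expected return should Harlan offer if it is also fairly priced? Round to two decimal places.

11.31%

MRP (SML slope) = (12.48% − 5.48%) / (2.17 − 0.68) = 7.00% / 1.49 = 4.6980%
R_f (intercept) = 5.48% − 0.68 × 4.6980% = 2.2854%
E(R_Harlan) = R_f + β × MRP = 2.2854% + 1.92 × 4.6980% = 11.31%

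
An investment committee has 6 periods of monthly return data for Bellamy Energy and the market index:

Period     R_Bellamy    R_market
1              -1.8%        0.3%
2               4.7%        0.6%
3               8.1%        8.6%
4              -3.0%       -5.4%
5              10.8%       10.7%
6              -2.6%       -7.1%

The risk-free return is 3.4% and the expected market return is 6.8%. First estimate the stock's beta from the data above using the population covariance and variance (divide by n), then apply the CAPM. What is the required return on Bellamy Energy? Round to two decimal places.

6.05%

Mean R_i = (-1.8 + 4.7 + 8.1 − 3.0 + 10.8 − 2.6) / 6 = 2.7000%
Mean R_m = (0.3 + 0.6 + 8.6 − 5.4 + 10.7 − 7.1) / 6 = 1.2833%
Σ(R_i − R̄_i)(R_m − R̄_m) = 201.3700  ⇒  Cov = 201.3700 / 6 = 33.5617
Σ(R_m − R̄_m)² = 258.5883  ⇒  Var(R_m) = 258.5883 / 6 = 43.0981
β = Cov / Var(R_m) = 33.5617 / 43.0981 = 0.7787
MRP = 6.8% − 3.4% = 3.40%
E(R) = R_f + β × MRP = 3.4% + 0.7787 × 3.4% = 6.05%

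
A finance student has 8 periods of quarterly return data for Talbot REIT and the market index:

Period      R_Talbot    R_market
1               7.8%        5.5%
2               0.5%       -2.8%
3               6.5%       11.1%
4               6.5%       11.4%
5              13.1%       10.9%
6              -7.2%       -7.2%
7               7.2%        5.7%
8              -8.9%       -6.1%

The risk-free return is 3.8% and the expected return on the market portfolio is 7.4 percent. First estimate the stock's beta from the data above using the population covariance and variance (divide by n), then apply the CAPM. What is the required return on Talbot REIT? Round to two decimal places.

7.04%

Mean R_i = (7.8 + 0.5 + 6.5 + 6.5 + 13.1 − 7.2 + 7.2 − 8.9) / 8 = 3.1875%
Mean R_m = (5.5 − 2.8 + 11.1 + 11.4 + 10.9 − 7.2 + 5.7 − 6.1) / 8 = 3.5625%
Σ(R_i − R̄_i)(R_m − R̄_m) = 386.8663  ⇒  Cov = 386.8663 / 8 = 48.3583
Σ(R_m − R̄_m)² = 430.0788  ⇒  Var(R_m) = 430.0788 / 8 = 53.7599
β = Cov / Var(R_m) = 48.3583 / 53.7599 = 0.8995
MRP = 7.4% − 3.8% = 3.60%
E(R) = R_f + β × MRP = 3.8% + 0.8995 × 3.6% = 7.04%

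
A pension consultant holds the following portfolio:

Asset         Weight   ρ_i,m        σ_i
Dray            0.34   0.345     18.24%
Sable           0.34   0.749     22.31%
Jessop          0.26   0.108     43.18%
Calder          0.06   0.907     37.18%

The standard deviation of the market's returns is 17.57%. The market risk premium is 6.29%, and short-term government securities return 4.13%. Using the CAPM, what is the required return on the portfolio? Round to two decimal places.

β_Dray = 0.345 × 18.24% / 17.57% = 0.3582
β_Sable = 0.749 × 22.31% / 17.57% = 0.9511
β_Jessop = 0.108 × 43.18% / 17.57% = 0.2654
β_Calder = 0.907 × 37.18% / 17.57% = 1.9193
β_P = Σ w_i β_i = 0.34×0.3582 + 0.34×0.9511 + 0.26×0.2654 + 0.06×1.9193 = 0.6293
E(R_P) = R_f + β_P × MRP = 4.13% + 0.6293 × 6.29% = 8.09%

8.09%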